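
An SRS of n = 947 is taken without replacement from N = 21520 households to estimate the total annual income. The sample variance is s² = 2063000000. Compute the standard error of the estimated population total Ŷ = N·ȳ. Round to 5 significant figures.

Var(Ŷ) = N²·Var(ȳ) = N²·(1 − n/N)·s²/n.
f = 947/21520 = 0.04400558; Var(ȳ) = 0.95599442·2063000000/947 = 2.082594 × 10^6.
Var(Ŷ) = 21520² · (2.082594 × 10^6) = 9.6447094 × 10^14.
SE(Ŷ) = √(9.6447094 × 10^14) = 3.1056 × 10^7.

3.1056 × 10^7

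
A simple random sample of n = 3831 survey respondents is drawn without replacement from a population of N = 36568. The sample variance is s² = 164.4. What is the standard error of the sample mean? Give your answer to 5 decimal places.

0.19600

Under SRS without replacement, Var(ȳ) = (1 − f)·s²/n with f = n/N = 3831/36568 = 0.10476373.
Var(ȳ) = (1 − 0.10476373)·164.4/3831 = 0.89523627·0.042913078 = 0.038417344.
SE(ȳ) = √(0.038417344) = 0.19600.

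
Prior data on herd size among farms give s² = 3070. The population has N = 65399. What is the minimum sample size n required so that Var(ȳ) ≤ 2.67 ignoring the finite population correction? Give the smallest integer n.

1150

Without fpc, n₀ = s²/D = 3070/2.67 = 1149.8127.
Rounding up, n = 1150.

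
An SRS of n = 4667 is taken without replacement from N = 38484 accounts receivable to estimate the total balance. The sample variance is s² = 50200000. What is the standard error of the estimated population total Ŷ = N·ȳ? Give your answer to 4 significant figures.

Var(Ŷ) = N²·Var(ȳ) = N²·(1 − n/N)·s²/n.
f = 4667/38484 = 0.12127118; Var(ȳ) = 0.87872882·50200000/4667 = 9451.9363.
Var(Ŷ) = 38484² · 9451.9363 = 1.399849 × 10^13.
SE(Ŷ) = √(1.399849 × 10^13) = 3.741 × 10^6.

3.741 × 10^6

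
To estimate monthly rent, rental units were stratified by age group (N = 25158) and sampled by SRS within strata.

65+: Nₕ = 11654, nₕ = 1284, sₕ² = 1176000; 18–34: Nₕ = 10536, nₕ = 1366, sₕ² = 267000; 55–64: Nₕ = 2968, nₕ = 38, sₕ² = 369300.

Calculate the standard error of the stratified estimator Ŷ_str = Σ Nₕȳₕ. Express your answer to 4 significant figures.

Var(Ŷ_str) = Σₕ Nₕ²(1 − fₕ)sₕ²/nₕ.
65+: 11654²·(1 − 1284/11654)·1176000/1284 = 1.1068686 × 10^11.
18–34: 10536²·(1 − 1366/10536)·267000/1366 = 1.8884507 × 10^10.
55–64: 2968²·(1 − 38/2968)·369300/38 = 8.4513722 × 10^10.
Sum = 2.1408509 × 10^11.
SE = √(2.1408509 × 10^11) = 462700.

462700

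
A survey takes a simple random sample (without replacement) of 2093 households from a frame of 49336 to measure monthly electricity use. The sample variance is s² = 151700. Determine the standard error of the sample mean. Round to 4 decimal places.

8.3310

Under SRS without replacement, Var(ȳ) = (1 − f)·s²/n with f = n/N = 2093/49336 = 0.04242338.
Var(ȳ) = (1 − 0.04242338)·151700/2093 = 0.95757662·72.479694 = 69.40486.
SE(ȳ) = √(69.40486) = 8.3310.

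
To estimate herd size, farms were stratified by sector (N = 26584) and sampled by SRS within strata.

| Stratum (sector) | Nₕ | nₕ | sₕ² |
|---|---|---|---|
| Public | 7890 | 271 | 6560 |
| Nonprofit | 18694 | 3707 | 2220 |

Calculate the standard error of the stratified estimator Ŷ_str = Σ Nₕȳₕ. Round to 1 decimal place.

40285.7

Var(Ŷ_str) = Σₕ Nₕ²(1 − fₕ)sₕ²/nₕ.
Public: 7890²·(1 − 271/7890)·6560/271 = 1.4551559 × 10^9.
Nonprofit: 18694²·(1 − 3707/18694)·2220/3707 = 1.6778276 × 10^8.
Sum = 1.6229387 × 10^9.
SE = √(1.6229387 × 10^9) = 40285.7.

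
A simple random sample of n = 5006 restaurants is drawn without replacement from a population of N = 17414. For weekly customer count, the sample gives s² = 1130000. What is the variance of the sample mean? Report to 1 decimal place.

160.8

Under SRS without replacement, Var(ȳ) = (1 − f)·s²/n with f = n/N = 5006/17414 = 0.28746985.
Var(ȳ) = (1 − 0.28746985)·1130000/5006 = 0.71253015·225.72913 = 160.83881.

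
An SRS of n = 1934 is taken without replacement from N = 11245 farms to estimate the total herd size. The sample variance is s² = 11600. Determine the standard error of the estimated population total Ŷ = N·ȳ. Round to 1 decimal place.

25059.9

Var(Ŷ) = N²·Var(ȳ) = N²·(1 − n/N)·s²/n.
f = 1934/11245 = 0.17198755; Var(ȳ) = 0.82801245·11600/1934 = 4.9663622.
Var(Ŷ) = 11245² · 4.9663622 = 6.2799662 × 10^8.
SE(Ŷ) = √(6.2799662 × 10^8) = 25059.9.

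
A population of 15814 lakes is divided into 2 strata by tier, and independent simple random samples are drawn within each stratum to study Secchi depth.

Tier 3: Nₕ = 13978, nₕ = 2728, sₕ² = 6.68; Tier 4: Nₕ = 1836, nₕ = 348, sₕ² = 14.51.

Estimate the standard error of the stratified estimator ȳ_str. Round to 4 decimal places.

0.0447

Var(ȳ_str) = Σₕ Wₕ²(1 − fₕ)sₕ²/nₕ with Wₕ = Nₕ/N, N = 15814.
Tier 3: Wₕ = 0.88390034; term = 0.88390034²·(1 − 0.19516383)·6.68/2728 = 0.0015397357.
Tier 4: Wₕ = 0.11609966; term = 0.11609966²·(1 − 0.18954248)·14.51/348 = 4.5549153 × 10^-4.
Sum = 0.0019952272.
SE = √(0.0019952272) = 0.0447.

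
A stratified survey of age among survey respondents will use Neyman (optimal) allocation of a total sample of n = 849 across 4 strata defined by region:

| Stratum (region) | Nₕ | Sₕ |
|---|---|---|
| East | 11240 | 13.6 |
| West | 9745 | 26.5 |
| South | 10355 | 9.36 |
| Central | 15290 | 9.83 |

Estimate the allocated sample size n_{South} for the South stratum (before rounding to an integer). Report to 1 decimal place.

125.0

Neyman allocation: nₕ = n·NₕSₕ / Σⱼ NⱼSⱼ.
Σ NⱼSⱼ = 11240·13.6 + 9745·26.5 + 10355·9.36 + 15290·9.83 = 658330.
n_{South} = 849·10355·9.36 / 658330 = 125.0.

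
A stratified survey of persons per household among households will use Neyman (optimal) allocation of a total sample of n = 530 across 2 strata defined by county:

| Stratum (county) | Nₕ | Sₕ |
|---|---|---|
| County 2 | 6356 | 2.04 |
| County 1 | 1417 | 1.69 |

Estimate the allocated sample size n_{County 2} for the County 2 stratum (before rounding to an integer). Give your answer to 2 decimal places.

Neyman allocation: nₕ = n·NₕSₕ / Σⱼ NⱼSⱼ.
Σ NⱼSⱼ = 6356·2.04 + 1417·1.69 = 15360.97.
n_{County 2} = 530·6356·2.04 / 15360.97 = 447.37.

447.37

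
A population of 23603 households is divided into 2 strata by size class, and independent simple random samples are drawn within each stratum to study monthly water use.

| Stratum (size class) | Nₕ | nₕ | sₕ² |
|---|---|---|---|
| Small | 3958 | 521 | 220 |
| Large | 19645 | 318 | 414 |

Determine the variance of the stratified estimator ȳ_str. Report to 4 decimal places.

Var(ȳ_str) = Σₕ Wₕ²(1 − fₕ)sₕ²/nₕ with Wₕ = Nₕ/N, N = 23603.
Small: Wₕ = 0.16769055; term = 0.16769055²·(1 − 0.13163214)·220/521 = 0.010311121.
Large: Wₕ = 0.83230945; term = 0.83230945²·(1 − 0.01618733)·414/318 = 0.88726896.
Sum = 0.89758008.

0.8976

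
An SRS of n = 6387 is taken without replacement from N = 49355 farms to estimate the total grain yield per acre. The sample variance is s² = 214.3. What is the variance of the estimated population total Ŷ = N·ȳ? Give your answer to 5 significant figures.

7.1154 × 10^7

Var(Ŷ) = N²·Var(ȳ) = N²·(1 − n/N)·s²/n.
f = 6387/49355 = 0.12940938; Var(ȳ) = 0.87059062·214.3/6387 = 0.029210517.
Var(Ŷ) = 49355² · 0.029210517 = 7.1154366 × 10^7.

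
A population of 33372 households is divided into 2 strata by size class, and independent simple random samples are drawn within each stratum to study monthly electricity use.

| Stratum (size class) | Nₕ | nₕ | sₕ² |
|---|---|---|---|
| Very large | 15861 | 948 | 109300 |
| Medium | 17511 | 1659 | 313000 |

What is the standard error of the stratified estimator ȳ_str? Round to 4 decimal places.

8.4565

Var(ȳ_str) = Σₕ Wₕ²(1 − fₕ)sₕ²/nₕ with Wₕ = Nₕ/N, N = 33372.
Very large: Wₕ = 0.47527868; term = 0.47527868²·(1 − 0.05976925)·109300/948 = 24.487415.
Medium: Wₕ = 0.52472132; term = 0.52472132²·(1 − 0.09474045)·313000/1659 = 47.024966.
Sum = 71.512381.
SE = √(71.512381) = 8.4565.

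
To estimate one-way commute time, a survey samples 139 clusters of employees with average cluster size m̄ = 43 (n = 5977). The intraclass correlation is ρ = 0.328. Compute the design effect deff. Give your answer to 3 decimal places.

14.776

deff = 1 + (43 − 1)·0.328 = 1 + 13.776 = 14.776.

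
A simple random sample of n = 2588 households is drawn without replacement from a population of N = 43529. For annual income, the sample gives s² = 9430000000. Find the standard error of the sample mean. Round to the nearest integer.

Under SRS without replacement, Var(ȳ) = (1 − f)·s²/n with f = n/N = 2588/43529 = 0.05945462.
Var(ȳ) = (1 − 0.05945462)·9430000000/2588 = 0.94054538·3.6437403 × 10^6 = 3.4271032 × 10^6.
SE(ȳ) = √(3.4271032 × 10^6) = 1851.

1851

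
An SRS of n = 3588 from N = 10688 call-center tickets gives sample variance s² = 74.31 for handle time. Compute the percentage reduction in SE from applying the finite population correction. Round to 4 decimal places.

f = n/N = 3588/10688 = 0.33570359.
SE_no-fpc = √(s²/n) = 0.14391213; SE_fpc = √((1−f)s²/n) = 0.11729469.
Ratio = √(1−f) = 0.81504381. Reduction = 100·(1 − 0.81504381) = 18.4956%.

18.4956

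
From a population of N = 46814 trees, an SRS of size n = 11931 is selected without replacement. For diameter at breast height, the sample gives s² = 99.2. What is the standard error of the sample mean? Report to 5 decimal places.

0.07871

Under SRS without replacement, Var(ȳ) = (1 − f)·s²/n with f = n/N = 11931/46814 = 0.25485966.
Var(ȳ) = (1 − 0.25485966)·99.2/11931 = 0.74514034·0.0083144749 = 0.0061954507.
SE(ȳ) = √(0.0061954507) = 0.07871.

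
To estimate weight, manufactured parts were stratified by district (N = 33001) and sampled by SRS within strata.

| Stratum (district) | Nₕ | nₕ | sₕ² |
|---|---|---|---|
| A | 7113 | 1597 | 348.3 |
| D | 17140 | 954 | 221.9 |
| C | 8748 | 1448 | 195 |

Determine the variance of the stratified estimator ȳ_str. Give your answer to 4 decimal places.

Var(ȳ_str) = Σₕ Wₕ²(1 − fₕ)sₕ²/nₕ with Wₕ = Nₕ/N, N = 33001.
A: Wₕ = 0.21553892; term = 0.21553892²·(1 − 0.22451849)·348.3/1597 = 0.0078572654.
D: Wₕ = 0.51937820; term = 0.51937820²·(1 − 0.05565928)·221.9/954 = 0.059252282.
C: Wₕ = 0.26508288; term = 0.26508288²·(1 − 0.16552355)·195/1448 = 0.0078966608.
Sum = 0.075006208.

0.0750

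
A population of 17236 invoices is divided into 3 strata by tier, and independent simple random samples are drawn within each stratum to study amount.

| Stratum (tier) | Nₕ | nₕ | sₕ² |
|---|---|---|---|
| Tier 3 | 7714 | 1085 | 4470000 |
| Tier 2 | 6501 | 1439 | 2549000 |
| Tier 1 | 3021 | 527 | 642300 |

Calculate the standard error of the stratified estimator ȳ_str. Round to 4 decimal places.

Var(ȳ_str) = Σₕ Wₕ²(1 − fₕ)sₕ²/nₕ with Wₕ = Nₕ/N, N = 17236.
Tier 3: Wₕ = 0.44755164; term = 0.44755164²·(1 − 0.14065336)·4470000/1085 = 709.14079.
Tier 2: Wₕ = 0.37717568; term = 0.37717568²·(1 − 0.22135056)·2549000/1439 = 196.21779.
Tier 1: Wₕ = 0.17527269; term = 0.17527269²·(1 − 0.17444555)·642300/527 = 30.910178.
Sum = 936.26876.
SE = √(936.26876) = 30.5985.

30.5985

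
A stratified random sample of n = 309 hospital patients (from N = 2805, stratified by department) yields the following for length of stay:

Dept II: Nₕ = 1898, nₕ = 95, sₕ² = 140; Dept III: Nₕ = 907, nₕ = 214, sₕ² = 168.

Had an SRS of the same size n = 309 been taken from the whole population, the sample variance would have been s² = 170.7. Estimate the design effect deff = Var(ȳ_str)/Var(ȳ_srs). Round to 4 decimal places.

Var(ȳ_str) = Σ Wₕ²(1−fₕ)sₕ²/nₕ with Wₕ = Nₕ/2805:
  Dept II: (1898/2805)²·(1−95/1898)·140/95 = 0.64095957
  Dept III: (907/2805)²·(1−214/907)·168/214 = 0.062714837
  → Var(ȳ_str) = 0.70367441.
Var(ȳ_srs) = (1 − 309/2805)·170.7/309 = 0.49157157.
deff = 0.70367441 / 0.49157157 = 1.4315.

1.4315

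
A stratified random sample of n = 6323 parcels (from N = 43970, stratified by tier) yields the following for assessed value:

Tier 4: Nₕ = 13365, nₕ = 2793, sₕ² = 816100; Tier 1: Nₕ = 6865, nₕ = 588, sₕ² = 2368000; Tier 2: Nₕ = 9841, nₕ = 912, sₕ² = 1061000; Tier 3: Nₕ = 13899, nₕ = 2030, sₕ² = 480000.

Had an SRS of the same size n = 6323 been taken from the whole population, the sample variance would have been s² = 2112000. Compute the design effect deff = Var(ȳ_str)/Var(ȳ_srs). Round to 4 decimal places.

0.6440

Var(ȳ_str) = Σ Wₕ²(1−fₕ)sₕ²/nₕ with Wₕ = Nₕ/43970:
  Tier 4: (13365/43970)²·(1−2793/13365)·816100/2793 = 21.354314
  Tier 1: (6865/43970)²·(1−588/6865)·2368000/588 = 89.760262
  Tier 2: (9841/43970)²·(1−912/9841)·1061000/912 = 52.874913
  Tier 3: (13899/43970)²·(1−2030/13899)·480000/2030 = 20.175762
  → Var(ȳ_str) = 184.16525.
Var(ȳ_srs) = (1 − 6323/43970)·2112000/6323 = 285.98591.
deff = 184.16525 / 285.98591 = 0.6440.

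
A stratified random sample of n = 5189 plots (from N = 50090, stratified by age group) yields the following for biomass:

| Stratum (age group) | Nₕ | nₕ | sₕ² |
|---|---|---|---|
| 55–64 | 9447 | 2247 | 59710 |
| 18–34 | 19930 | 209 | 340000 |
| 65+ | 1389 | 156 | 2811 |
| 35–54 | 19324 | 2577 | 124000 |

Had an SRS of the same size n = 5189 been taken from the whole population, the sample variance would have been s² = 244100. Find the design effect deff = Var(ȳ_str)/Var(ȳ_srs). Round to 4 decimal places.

6.2079

Var(ȳ_str) = Σ Wₕ²(1−fₕ)sₕ²/nₕ with Wₕ = Nₕ/50090:
  55–64: (9447/50090)²·(1−2247/9447)·59710/2247 = 0.72039111
  18–34: (19930/50090)²·(1−209/19930)·340000/209 = 254.83953
  65+: (1389/50090)²·(1−156/1389)·2811/156 = 0.012299841
  35–54: (19324/50090)²·(1−2577/19324)·124000/2577 = 6.2063927
  → Var(ȳ_str) = 261.77861.
Var(ȳ_srs) = (1 − 5189/50090)·244100/5189 = 42.168591.
deff = 261.77861 / 42.168591 = 6.2079.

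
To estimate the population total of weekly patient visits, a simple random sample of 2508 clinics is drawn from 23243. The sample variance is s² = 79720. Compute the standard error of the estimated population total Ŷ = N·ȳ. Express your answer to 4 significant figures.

Var(Ŷ) = N²·Var(ȳ) = N²·(1 − n/N)·s²/n.
f = 2508/23243 = 0.10790345; Var(ȳ) = 0.89209655·79720/2508 = 28.356434.
Var(Ŷ) = 23243² · 28.356434 = 1.5319196 × 10^10.
SE(Ŷ) = √(1.5319196 × 10^10) = 123800.

123800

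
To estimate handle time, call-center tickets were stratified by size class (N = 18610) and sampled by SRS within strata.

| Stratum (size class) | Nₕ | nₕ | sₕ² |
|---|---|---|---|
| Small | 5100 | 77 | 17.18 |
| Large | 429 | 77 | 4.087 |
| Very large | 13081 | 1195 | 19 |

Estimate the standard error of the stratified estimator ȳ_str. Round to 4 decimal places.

Var(ȳ_str) = Σₕ Wₕ²(1 − fₕ)sₕ²/nₕ with Wₕ = Nₕ/N, N = 18610.
Small: Wₕ = 0.27404621; term = 0.27404621²·(1 − 0.01509804)·17.18/77 = 0.016503385.
Large: Wₕ = 0.02305212; term = 0.02305212²·(1 − 0.17948718)·4.087/77 = 2.3143078 × 10^-5.
Very large: Wₕ = 0.70290167; term = 0.70290167²·(1 − 0.09135387)·19/1195 = 0.0071378862.
Sum = 0.023664414.
SE = √(0.023664414) = 0.1538.

0.1538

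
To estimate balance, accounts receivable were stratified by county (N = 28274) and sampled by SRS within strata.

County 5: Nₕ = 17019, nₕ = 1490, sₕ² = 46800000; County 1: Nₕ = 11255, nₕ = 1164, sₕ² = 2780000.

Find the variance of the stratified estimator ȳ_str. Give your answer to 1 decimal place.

Var(ȳ_str) = Σₕ Wₕ²(1 − fₕ)sₕ²/nₕ with Wₕ = Nₕ/N, N = 28274.
County 5: Wₕ = 0.60193110; term = 0.60193110²·(1 − 0.08754921)·46800000/1490 = 10383.95.
County 1: Wₕ = 0.39806890; term = 0.39806890²·(1 − 0.10342070)·2780000/1164 = 339.31028.
Sum = 10723.26.

10723.3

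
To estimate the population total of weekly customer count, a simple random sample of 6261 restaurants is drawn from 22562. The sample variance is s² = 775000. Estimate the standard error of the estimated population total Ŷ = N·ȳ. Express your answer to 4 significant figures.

213400

Var(Ŷ) = N²·Var(ȳ) = N²·(1 − n/N)·s²/n.
f = 6261/22562 = 0.27750199; Var(ȳ) = 0.72249801·775000/6261 = 89.432352.
Var(Ŷ) = 22562² · 89.432352 = 4.5524988 × 10^10.
SE(Ŷ) = √(4.5524988 × 10^10) = 213400.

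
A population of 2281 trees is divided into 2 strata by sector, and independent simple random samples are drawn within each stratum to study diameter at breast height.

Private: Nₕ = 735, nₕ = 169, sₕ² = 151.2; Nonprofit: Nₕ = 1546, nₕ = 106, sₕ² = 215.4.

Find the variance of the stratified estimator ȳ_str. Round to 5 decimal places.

0.94102

Var(ȳ_str) = Σₕ Wₕ²(1 − fₕ)sₕ²/nₕ with Wₕ = Nₕ/N, N = 2281.
Private: Wₕ = 0.32222709; term = 0.32222709²·(1 − 0.22993197)·151.2/169 = 0.071534951.
Nonprofit: Wₕ = 0.67777291; term = 0.67777291²·(1 − 0.06856404)·215.4/106 = 0.8694833.
Sum = 0.94101825.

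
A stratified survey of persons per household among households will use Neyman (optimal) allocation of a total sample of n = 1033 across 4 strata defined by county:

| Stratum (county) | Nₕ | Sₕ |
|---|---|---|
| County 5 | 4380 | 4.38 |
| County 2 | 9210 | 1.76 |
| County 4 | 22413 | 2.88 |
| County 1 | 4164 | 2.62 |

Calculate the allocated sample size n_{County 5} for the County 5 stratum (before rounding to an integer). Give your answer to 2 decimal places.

178.77

Neyman allocation: nₕ = n·NₕSₕ / Σⱼ NⱼSⱼ.
Σ NⱼSⱼ = 4380·4.38 + 9210·1.76 + 22413·2.88 + 4164·2.62 = 110853.12.
n_{County 5} = 1033·4380·4.38 / 110853.12 = 178.77.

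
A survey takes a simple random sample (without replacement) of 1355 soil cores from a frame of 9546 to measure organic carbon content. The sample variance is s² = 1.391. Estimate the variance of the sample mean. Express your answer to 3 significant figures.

Under SRS without replacement, Var(ȳ) = (1 − f)·s²/n with f = n/N = 1355/9546 = 0.14194427.
Var(ȳ) = (1 − 0.14194427)·1.391/1355 = 0.85805573·0.0010265683 = 8.8085278 × 10^-4.

8.81 × 10^-4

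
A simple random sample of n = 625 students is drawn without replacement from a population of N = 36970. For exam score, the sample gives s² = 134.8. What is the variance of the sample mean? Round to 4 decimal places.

Under SRS without replacement, Var(ȳ) = (1 − f)·s²/n with f = n/N = 625/36970 = 0.01690560.
Var(ȳ) = (1 − 0.01690560)·134.8/625 = 0.98309440·0.21568 = 0.2120338.

0.2120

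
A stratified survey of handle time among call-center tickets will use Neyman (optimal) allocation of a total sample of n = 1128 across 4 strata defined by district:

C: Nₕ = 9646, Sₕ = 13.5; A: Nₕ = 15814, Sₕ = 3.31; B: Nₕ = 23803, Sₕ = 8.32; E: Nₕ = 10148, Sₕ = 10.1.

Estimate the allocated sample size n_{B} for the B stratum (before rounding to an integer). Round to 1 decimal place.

462.4

Neyman allocation: nₕ = n·NₕSₕ / Σⱼ NⱼSⱼ.
Σ NⱼSⱼ = 9646·13.5 + 15814·3.31 + 23803·8.32 + 10148·10.1 = 483101.1.
n_{B} = 1128·23803·8.32 / 483101.1 = 462.4.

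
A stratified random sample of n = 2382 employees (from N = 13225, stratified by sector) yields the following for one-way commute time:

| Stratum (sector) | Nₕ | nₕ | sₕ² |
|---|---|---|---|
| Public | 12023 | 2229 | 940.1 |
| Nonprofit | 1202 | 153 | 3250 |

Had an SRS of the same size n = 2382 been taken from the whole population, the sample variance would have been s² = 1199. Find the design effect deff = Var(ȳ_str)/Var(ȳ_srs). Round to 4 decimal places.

1.0591

Var(ȳ_str) = Σ Wₕ²(1−fₕ)sₕ²/nₕ with Wₕ = Nₕ/13225:
  Public: (12023/13225)²·(1−2229/12023)·940.1/2229 = 0.28395242
  Nonprofit: (1202/13225)²·(1−153/1202)·3250/153 = 0.15313714
  → Var(ȳ_str) = 0.43708956.
Var(ȳ_srs) = (1 − 2382/13225)·1199/2382 = 0.4126969.
deff = 0.43708956 / 0.4126969 = 1.0591.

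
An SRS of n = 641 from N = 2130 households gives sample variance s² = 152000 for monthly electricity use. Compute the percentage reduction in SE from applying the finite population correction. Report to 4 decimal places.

f = n/N = 641/2130 = 0.30093897.
SE_no-fpc = √(s²/n) = 15.399009; SE_fpc = √((1−f)s²/n) = 12.875092.
Ratio = √(1−f) = 0.83609870. Reduction = 100·(1 − 0.83609870) = 16.3901%.

16.3901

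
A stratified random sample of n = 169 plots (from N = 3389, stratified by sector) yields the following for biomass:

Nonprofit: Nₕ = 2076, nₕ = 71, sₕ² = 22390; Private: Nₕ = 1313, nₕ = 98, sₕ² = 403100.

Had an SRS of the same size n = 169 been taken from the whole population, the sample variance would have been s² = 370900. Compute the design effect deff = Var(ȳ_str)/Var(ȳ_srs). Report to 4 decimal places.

Var(ȳ_str) = Σ Wₕ²(1−fₕ)sₕ²/nₕ with Wₕ = Nₕ/3389:
  Nonprofit: (2076/3389)²·(1−71/2076)·22390/71 = 114.28634
  Private: (1313/3389)²·(1−98/1313)·403100/98 = 571.32679
  → Var(ȳ_str) = 685.61313.
Var(ȳ_srs) = (1 − 169/3389)·370900/169 = 2085.2322.
deff = 685.61313 / 2085.2322 = 0.3288.

0.3288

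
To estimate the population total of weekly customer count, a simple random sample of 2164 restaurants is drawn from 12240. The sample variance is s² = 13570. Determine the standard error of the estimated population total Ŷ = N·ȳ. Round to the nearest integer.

Var(Ŷ) = N²·Var(ȳ) = N²·(1 − n/N)·s²/n.
f = 2164/12240 = 0.17679739; Var(ȳ) = 0.82320261·13570/2164 = 5.1621347.
Var(Ŷ) = 12240² · 5.1621347 = 7.7337863 × 10^8.
SE(Ŷ) = √(7.7337863 × 10^8) = 27810.

27810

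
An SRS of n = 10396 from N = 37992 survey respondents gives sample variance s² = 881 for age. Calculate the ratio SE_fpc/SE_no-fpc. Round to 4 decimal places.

f = n/N = 10396/37992 = 0.27363656.
SE_no-fpc = √(s²/n) = 0.29110845; SE_fpc = √((1−f)s²/n) = 0.24810288.
Ratio = √(1−f) = 0.85226958.

0.8523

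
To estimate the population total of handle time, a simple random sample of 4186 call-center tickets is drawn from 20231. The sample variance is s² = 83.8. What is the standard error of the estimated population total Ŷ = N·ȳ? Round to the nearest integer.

2549

Var(Ŷ) = N²·Var(ȳ) = N²·(1 − n/N)·s²/n.
f = 4186/20231 = 0.20691019; Var(ȳ) = 0.79308981·83.8/4186 = 0.015876953.
Var(Ŷ) = 20231² · 0.015876953 = 6.4983315 × 10^6.
SE(Ŷ) = √(6.4983315 × 10^6) = 2549.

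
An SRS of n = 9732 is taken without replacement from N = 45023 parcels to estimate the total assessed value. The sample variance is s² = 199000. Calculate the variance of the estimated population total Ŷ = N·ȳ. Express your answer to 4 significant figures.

3.249 × 10^10

Var(Ŷ) = N²·Var(ȳ) = N²·(1 − n/N)·s²/n.
f = 9732/45023 = 0.21615619; Var(ȳ) = 0.78384381·199000/9732 = 16.028043.
Var(Ŷ) = 45023² · 16.028043 = 3.2489974 × 10^10.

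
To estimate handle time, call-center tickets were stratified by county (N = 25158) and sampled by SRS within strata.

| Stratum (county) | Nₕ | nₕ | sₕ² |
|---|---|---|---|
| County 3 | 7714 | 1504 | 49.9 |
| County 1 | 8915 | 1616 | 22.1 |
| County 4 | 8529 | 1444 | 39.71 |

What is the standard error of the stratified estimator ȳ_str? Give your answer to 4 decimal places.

0.0809

Var(ȳ_str) = Σₕ Wₕ²(1 − fₕ)sₕ²/nₕ with Wₕ = Nₕ/N, N = 25158.
County 3: Wₕ = 0.30662215; term = 0.30662215²·(1 − 0.19497018)·49.9/1504 = 0.0025111446.
County 1: Wₕ = 0.35436044; term = 0.35436044²·(1 − 0.18126753)·22.1/1616 = 0.0014059938.
County 4: Wₕ = 0.33901741; term = 0.33901741²·(1 − 0.16930473)·39.71/1444 = 0.0026255388.
Sum = 0.0065426772.
SE = √(0.0065426772) = 0.0809.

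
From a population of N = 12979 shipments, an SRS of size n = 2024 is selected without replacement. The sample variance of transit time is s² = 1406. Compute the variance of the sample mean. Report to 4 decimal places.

Under SRS without replacement, Var(ȳ) = (1 − f)·s²/n with f = n/N = 2024/12979 = 0.15594422.
Var(ȳ) = (1 − 0.15594422)·1406/2024 = 0.84405578·0.69466403 = 0.58633519.

0.5863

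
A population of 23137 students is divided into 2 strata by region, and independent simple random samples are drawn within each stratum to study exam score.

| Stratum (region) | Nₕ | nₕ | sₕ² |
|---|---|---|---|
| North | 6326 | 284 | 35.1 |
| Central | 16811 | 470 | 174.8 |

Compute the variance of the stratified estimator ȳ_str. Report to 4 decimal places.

Var(ȳ_str) = Σₕ Wₕ²(1 − fₕ)sₕ²/nₕ with Wₕ = Nₕ/N, N = 23137.
North: Wₕ = 0.27341488; term = 0.27341488²·(1 − 0.04489409)·35.1/284 = 0.0088243879.
Central: Wₕ = 0.72658512; term = 0.72658512²·(1 − 0.02795788)·174.8/470 = 0.19085417.
Sum = 0.19967856.

0.1997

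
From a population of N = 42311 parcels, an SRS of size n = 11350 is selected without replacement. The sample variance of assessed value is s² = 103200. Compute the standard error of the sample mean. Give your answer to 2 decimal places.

2.58

Under SRS without replacement, Var(ȳ) = (1 − f)·s²/n with f = n/N = 11350/42311 = 0.26825175.
Var(ȳ) = (1 − 0.26825175)·103200/11350 = 0.73174825·9.092511 = 6.653429.
SE(ȳ) = √(6.653429) = 2.58.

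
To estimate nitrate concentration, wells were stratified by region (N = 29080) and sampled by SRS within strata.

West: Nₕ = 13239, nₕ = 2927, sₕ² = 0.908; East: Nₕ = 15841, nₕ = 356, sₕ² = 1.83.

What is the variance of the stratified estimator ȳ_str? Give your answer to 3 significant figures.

0.00154

Var(ȳ_str) = Σₕ Wₕ²(1 − fₕ)sₕ²/nₕ with Wₕ = Nₕ/N, N = 29080.
West: Wₕ = 0.45526135; term = 0.45526135²·(1 − 0.22108921)·0.908/2927 = 5.0080933 × 10^-5.
East: Wₕ = 0.54473865; term = 0.54473865²·(1 − 0.02247333)·1.83/356 = 0.0014910977.
Sum = 0.0015411786.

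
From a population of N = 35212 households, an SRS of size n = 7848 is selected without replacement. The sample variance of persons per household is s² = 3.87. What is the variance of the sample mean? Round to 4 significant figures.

Under SRS without replacement, Var(ȳ) = (1 − f)·s²/n with f = n/N = 7848/35212 = 0.22287856.
Var(ȳ) = (1 − 0.22287856)·3.87/7848 = 0.77712144·4.9311927 × 10^-4 = 3.8321355 × 10^-4.

3.832 × 10^-4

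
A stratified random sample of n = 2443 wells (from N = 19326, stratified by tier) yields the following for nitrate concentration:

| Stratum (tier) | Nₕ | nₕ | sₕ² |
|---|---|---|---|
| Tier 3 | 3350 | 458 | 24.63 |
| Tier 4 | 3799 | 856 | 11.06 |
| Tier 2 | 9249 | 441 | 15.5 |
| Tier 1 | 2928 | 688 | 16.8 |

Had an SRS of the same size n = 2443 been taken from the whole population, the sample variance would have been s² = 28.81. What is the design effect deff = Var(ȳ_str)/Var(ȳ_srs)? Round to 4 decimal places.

0.9587

Var(ȳ_str) = Σ Wₕ²(1−fₕ)sₕ²/nₕ with Wₕ = Nₕ/19326:
  Tier 3: (3350/19326)²·(1−458/3350)·24.63/458 = 0.0013949482
  Tier 4: (3799/19326)²·(1−856/3799)·11.06/856 = 3.8677373 × 10^-4
  Tier 2: (9249/19326)²·(1−441/9249)·15.5/441 = 0.0076662194
  Tier 1: (2928/19326)²·(1−688/2928)·16.8/688 = 4.2880119 × 10^-4
  → Var(ȳ_str) = 0.0098767425.
Var(ȳ_srs) = (1 − 2443/19326)·28.81/2443 = 0.01030214.
deff = 0.0098767425 / 0.01030214 = 0.9587.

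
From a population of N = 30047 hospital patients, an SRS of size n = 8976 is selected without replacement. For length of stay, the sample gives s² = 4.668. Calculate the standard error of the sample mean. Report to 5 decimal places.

0.01910

Under SRS without replacement, Var(ȳ) = (1 − f)·s²/n with f = n/N = 8976/30047 = 0.29873199.
Var(ȳ) = (1 − 0.29873199)·4.668/8976 = 0.70126801·5.2005348 × 10^-4 = 3.6469687 × 10^-4.
SE(ȳ) = √(3.6469687 × 10^-4) = 0.01910.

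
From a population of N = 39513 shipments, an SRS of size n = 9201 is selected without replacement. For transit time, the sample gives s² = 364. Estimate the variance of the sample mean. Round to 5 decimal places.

0.03035

Under SRS without replacement, Var(ȳ) = (1 − f)·s²/n with f = n/N = 9201/39513 = 0.23286007.
Var(ȳ) = (1 − 0.23286007)·364/9201 = 0.76713993·0.039560917 = 0.030348759.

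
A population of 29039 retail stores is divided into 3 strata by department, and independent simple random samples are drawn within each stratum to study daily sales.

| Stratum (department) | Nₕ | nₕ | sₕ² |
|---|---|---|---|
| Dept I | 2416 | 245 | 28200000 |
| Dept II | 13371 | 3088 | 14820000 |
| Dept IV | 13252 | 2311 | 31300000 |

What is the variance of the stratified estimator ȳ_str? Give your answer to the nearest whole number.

3827

Var(ȳ_str) = Σₕ Wₕ²(1 − fₕ)sₕ²/nₕ with Wₕ = Nₕ/N, N = 29039.
Dept I: Wₕ = 0.08319846; term = 0.08319846²·(1 − 0.10140728)·28200000/245 = 715.93973.
Dept II: Wₕ = 0.46044974; term = 0.46044974²·(1 − 0.23094757)·14820000/3088 = 782.51257.
Dept IV: Wₕ = 0.45635180; term = 0.45635180²·(1 − 0.17438877)·31300000/2311 = 2328.7321.
Sum = 3827.1844.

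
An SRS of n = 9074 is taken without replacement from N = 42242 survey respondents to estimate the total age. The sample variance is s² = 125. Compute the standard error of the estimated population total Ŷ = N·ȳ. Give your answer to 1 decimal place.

Var(Ŷ) = N²·Var(ȳ) = N²·(1 − n/N)·s²/n.
f = 9074/42242 = 0.21480990; Var(ȳ) = 0.78519010·125/9074 = 0.010816482.
Var(Ŷ) = 42242² · 0.010816482 = 1.9300785 × 10^7.
SE(Ŷ) = √(1.9300785 × 10^7) = 4393.3.

4393.3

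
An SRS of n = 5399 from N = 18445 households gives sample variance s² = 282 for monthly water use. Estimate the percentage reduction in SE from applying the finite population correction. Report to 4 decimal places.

f = n/N = 5399/18445 = 0.29270805.
SE_no-fpc = √(s²/n) = 0.22854298; SE_fpc = √((1−f)s²/n) = 0.19220614.
Ratio = √(1−f) = 0.84100651. Reduction = 100·(1 − 0.84100651) = 15.8993%.

15.8993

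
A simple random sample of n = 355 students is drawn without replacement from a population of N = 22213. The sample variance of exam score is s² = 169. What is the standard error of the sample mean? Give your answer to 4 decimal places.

Under SRS without replacement, Var(ȳ) = (1 − f)·s²/n with f = n/N = 355/22213 = 0.01598163.
Var(ȳ) = (1 − 0.01598163)·169/355 = 0.98401837·0.47605634 = 0.46844818.
SE(ȳ) = √(0.46844818) = 0.6844.

0.6844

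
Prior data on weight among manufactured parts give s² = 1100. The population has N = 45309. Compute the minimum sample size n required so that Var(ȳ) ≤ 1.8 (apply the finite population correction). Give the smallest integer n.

603

Without fpc, n₀ = s²/D = 1100/1.8 = 611.1111.
With fpc, (1 − n/N)·s²/n ≤ D requires n ≥ n₀/(1 + n₀/N) = 611.1111/(1 + 611.1111/45309) = 602.9784.
Rounding up, n = 603.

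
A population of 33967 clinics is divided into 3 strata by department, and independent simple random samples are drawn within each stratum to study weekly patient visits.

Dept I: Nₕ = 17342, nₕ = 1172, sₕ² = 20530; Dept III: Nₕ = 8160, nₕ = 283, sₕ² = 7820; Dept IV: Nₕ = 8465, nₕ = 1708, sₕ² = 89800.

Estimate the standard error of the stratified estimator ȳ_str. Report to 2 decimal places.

2.90

Var(ȳ_str) = Σₕ Wₕ²(1 − fₕ)sₕ²/nₕ with Wₕ = Nₕ/N, N = 33967.
Dept I: Wₕ = 0.51055436; term = 0.51055436²·(1 − 0.06758159)·20530/1172 = 4.2575147.
Dept III: Wₕ = 0.24023317; term = 0.24023317²·(1 − 0.03468137)·7820/283 = 1.5394193.
Dept IV: Wₕ = 0.24921247; term = 0.24921247²·(1 − 0.20177200)·89800/1708 = 2.6064834.
Sum = 8.4034174.
SE = √(8.4034174) = 2.90.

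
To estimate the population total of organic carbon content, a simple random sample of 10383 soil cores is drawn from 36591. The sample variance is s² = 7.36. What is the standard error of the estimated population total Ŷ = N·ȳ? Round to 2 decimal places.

Var(Ŷ) = N²·Var(ȳ) = N²·(1 − n/N)·s²/n.
f = 10383/36591 = 0.28375830; Var(ȳ) = 0.71624170·7.36/10383 = 5.0770865 × 10^-4.
Var(Ŷ) = 36591² · (5.0770865 × 10^-4) = 679771.76.
SE(Ŷ) = √(679771.76) = 824.48.

824.48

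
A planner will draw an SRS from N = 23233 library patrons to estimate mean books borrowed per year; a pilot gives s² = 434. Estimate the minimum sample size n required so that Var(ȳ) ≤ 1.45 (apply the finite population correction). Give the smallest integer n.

296

Without fpc, n₀ = s²/D = 434/1.45 = 299.3103.
With fpc, (1 − n/N)·s²/n ≤ D requires n ≥ n₀/(1 + n₀/N) = 299.3103/(1 + 299.3103/23233) = 295.5033.
Rounding up, n = 296.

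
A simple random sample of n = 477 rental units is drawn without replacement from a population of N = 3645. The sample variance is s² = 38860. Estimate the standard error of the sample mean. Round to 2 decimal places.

Under SRS without replacement, Var(ȳ) = (1 − f)·s²/n with f = n/N = 477/3645 = 0.13086420.
Var(ȳ) = (1 − 0.13086420)·38860/477 = 0.86913580·81.467505 = 70.806326.
SE(ȳ) = √(70.806326) = 8.41.

8.41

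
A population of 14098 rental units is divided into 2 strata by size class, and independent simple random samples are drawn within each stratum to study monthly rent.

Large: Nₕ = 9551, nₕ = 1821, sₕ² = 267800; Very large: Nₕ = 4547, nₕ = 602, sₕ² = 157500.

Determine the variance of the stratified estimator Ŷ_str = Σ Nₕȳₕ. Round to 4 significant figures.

1.555 × 10^10

Var(Ŷ_str) = Σₕ Nₕ²(1 − fₕ)sₕ²/nₕ.
Large: 9551²·(1 − 1821/9551)·267800/1821 = 1.0857478 × 10^10.
Very large: 4547²·(1 − 602/4547)·157500/602 = 4.6930592 × 10^9.
Sum = 1.5550537 × 10^10.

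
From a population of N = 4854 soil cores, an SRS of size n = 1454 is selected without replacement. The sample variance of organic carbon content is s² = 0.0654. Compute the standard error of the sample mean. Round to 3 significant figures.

Under SRS without replacement, Var(ȳ) = (1 − f)·s²/n with f = n/N = 1454/4854 = 0.29954677.
Var(ȳ) = (1 − 0.29954677)·0.0654/1454 = 0.70045323·4.4979367 × 10^-5 = 3.1505943 × 10^-5.
SE(ȳ) = √(3.1505943 × 10^-5) = 0.00561.

0.00561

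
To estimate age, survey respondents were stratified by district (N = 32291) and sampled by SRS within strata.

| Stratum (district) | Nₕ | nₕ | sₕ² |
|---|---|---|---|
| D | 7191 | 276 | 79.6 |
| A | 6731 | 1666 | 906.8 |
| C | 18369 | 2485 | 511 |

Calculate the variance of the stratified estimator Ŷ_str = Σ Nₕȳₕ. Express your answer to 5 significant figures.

9.2896 × 10^7

Var(Ŷ_str) = Σₕ Nₕ²(1 − fₕ)sₕ²/nₕ.
D: 7191²·(1 − 276/7191)·79.6/276 = 1.4341199 × 10^7.
A: 6731²·(1 − 1666/6731)·906.8/1666 = 1.8556478 × 10^7.
C: 18369²·(1 − 2485/18369)·511/2485 = 5.9998432 × 10^7.
Sum = 9.2896109 × 10^7.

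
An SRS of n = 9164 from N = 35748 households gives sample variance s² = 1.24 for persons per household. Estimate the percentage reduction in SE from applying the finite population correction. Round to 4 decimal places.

f = n/N = 9164/35748 = 0.25635001.
SE_no-fpc = √(s²/n) = 0.011632373; SE_fpc = √((1−f)s²/n) = 0.010031193.
Ratio = √(1−f) = 0.86235143. Reduction = 100·(1 − 0.86235143) = 13.7649%.

13.7649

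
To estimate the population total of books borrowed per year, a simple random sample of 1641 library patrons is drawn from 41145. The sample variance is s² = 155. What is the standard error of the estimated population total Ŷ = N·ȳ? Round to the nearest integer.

Var(Ŷ) = N²·Var(ȳ) = N²·(1 − n/N)·s²/n.
f = 1641/41145 = 0.03988334; Var(ȳ) = 0.96011666·155/1641 = 0.090687436.
Var(Ŷ) = 41145² · 0.090687436 = 1.5352576 × 10^8.
SE(Ŷ) = √(1.5352576 × 10^8) = 12391.

12391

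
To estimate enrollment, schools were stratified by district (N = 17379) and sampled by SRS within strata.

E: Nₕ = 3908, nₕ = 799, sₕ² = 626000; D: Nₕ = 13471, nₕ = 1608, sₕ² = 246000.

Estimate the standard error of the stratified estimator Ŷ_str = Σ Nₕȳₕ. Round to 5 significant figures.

184300

Var(Ŷ_str) = Σₕ Nₕ²(1 − fₕ)sₕ²/nₕ.
E: 3908²·(1 − 799/3908)·626000/799 = 9.5192522 × 10^9.
D: 13471²·(1 − 1608/13471)·246000/1608 = 2.4448005 × 10^10.
Sum = 3.3967257 × 10^10.
SE = √(3.3967257 × 10^10) = 184300.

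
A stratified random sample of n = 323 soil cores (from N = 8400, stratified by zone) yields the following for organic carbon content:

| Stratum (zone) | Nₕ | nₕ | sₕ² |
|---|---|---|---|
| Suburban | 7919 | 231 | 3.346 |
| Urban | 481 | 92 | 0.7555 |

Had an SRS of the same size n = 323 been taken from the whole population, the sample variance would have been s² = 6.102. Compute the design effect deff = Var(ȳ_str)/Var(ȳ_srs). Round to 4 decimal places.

Var(ȳ_str) = Σ Wₕ²(1−fₕ)sₕ²/nₕ with Wₕ = Nₕ/8400:
  Suburban: (7919/8400)²·(1−231/7919)·3.346/231 = 0.012497959
  Urban: (481/8400)²·(1−92/481)·0.7555/92 = 2.1776233 × 10^-5
  → Var(ȳ_str) = 0.012519735.
Var(ȳ_srs) = (1 − 323/8400)·6.102/323 = 0.018165212.
deff = 0.012519735 / 0.018165212 = 0.6892.

0.6892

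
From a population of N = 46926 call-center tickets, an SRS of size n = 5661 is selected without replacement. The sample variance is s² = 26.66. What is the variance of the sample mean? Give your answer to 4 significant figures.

Under SRS without replacement, Var(ȳ) = (1 − f)·s²/n with f = n/N = 5661/46926 = 0.12063675.
Var(ȳ) = (1 − 0.12063675)·26.66/5661 = 0.87936325·0.0047094153 = 0.0041412868.

0.004141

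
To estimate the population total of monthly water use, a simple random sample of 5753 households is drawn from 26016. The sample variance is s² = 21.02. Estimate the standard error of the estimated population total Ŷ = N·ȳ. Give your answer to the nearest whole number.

1388

Var(Ŷ) = N²·Var(ȳ) = N²·(1 − n/N)·s²/n.
f = 5753/26016 = 0.22113315; Var(ȳ) = 0.77886685·21.02/5753 = 0.0028457815.
Var(Ŷ) = 26016² · 0.0028457815 = 1.9261167 × 10^6.
SE(Ŷ) = √(1.9261167 × 10^6) = 1388.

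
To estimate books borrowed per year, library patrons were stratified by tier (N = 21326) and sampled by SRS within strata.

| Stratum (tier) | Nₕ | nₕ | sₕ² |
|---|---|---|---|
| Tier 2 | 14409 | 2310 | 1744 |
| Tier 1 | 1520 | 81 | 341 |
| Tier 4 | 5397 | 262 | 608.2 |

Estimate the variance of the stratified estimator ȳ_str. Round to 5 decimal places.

Var(ȳ_str) = Σₕ Wₕ²(1 − fₕ)sₕ²/nₕ with Wₕ = Nₕ/N, N = 21326.
Tier 2: Wₕ = 0.67565413; term = 0.67565413²·(1 − 0.16031647)·1744/2310 = 0.28940032.
Tier 1: Wₕ = 0.07127450; term = 0.07127450²·(1 − 0.05328947)·341/81 = 0.020246732.
Tier 4: Wₕ = 0.25307137; term = 0.25307137²·(1 − 0.04854549)·608.2/262 = 0.14145529.
Sum = 0.45110234.

0.45110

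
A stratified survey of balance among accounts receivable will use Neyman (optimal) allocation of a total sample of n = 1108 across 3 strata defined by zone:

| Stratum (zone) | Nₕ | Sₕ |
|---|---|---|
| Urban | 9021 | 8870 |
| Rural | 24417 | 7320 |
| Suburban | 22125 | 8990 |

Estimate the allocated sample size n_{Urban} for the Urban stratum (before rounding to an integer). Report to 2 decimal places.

193.72

Neyman allocation: nₕ = n·NₕSₕ / Σⱼ NⱼSⱼ.
Σ NⱼSⱼ = 9021·8870 + 24417·7320 + 22125·8990 = 4.5765246 × 10^8.
n_{Urban} = 1108·9021·8870 / (4.5765246 × 10^8) = 193.72.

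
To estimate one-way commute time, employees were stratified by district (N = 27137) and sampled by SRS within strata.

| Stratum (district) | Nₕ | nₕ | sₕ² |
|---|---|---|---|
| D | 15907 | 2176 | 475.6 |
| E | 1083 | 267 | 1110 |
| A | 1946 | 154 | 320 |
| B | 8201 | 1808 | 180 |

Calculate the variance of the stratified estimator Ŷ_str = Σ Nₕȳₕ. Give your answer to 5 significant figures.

6.3879 × 10^7

Var(Ŷ_str) = Σₕ Nₕ²(1 − fₕ)sₕ²/nₕ.
D: 15907²·(1 − 2176/15907)·475.6/2176 = 4.7739009 × 10^7.
E: 1083²·(1 − 267/1083)·1110/267 = 3.6739254 × 10^6.
A: 1946²·(1 − 154/1946)·320/154 = 7.2461964 × 10^6.
B: 8201²·(1 − 1808/8201)·180/1808 = 5.2197006 × 10^6.
Sum = 6.3878831 × 10^7.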